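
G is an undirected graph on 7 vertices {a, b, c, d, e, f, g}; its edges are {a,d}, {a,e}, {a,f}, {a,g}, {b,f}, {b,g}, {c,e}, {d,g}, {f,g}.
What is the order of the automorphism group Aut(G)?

The degree sequence is [4, 2, 1, 2, 2, 3, 4]. Checking the degree-preserving permutations of the vertex set shows that none except the identity preserves every edge, so Aut(G) is trivial.

1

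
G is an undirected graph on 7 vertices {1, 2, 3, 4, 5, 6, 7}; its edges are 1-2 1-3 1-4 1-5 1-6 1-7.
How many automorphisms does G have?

Vertex 1 has degree 6 and every other vertex has degree 1, so G is the star K_{1,6} with centre 1. Any automorphism fixes the centre and permutes the 6 leaves freely, so Aut(G) ≅ S_6 of order 6! = 720.

720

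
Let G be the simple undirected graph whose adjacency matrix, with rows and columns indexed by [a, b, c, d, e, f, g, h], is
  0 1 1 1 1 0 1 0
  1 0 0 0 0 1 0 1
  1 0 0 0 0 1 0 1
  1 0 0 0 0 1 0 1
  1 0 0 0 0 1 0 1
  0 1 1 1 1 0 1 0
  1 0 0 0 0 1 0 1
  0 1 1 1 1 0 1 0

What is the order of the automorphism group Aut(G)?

The vertices split by degree into {a, f, h} (degree 5) and {b, c, d, e, g} (degree 3); every edge runs between the two parts, so G is the complete bipartite graph K_{3,5}. The parts have unequal sizes, so no automorphism swaps them; each part is permuted independently, giving S_3 × S_5 of order 3!·5! = 720.

720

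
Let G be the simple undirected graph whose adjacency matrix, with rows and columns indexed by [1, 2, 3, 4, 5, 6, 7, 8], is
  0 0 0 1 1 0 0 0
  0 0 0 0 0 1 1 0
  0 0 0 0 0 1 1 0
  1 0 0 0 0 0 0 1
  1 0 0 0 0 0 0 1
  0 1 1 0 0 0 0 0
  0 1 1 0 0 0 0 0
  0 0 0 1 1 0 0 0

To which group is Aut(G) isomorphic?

D_4 ≀ Z_2

G has two connected components, {1, 4, 5, 8} and {2, 3, 6, 7}; each is 2-regular, so G = C_4 ⊔ C_4. With two isomorphic components, Aut(G) = Aut(C_4) ≀ S_2 = (D_4 × D_4) ⋊ Z_2: permute each cycle by D_4, then optionally swap the two cycles. Order 2·(2·4)² = 128.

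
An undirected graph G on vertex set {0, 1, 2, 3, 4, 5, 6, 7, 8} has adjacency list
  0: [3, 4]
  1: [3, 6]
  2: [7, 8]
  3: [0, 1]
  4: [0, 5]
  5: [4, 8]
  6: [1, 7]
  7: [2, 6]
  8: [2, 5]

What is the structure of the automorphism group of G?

D_9

Every vertex has degree 2 and the graph is connected, so G is the 9-cycle C_9. The automorphisms of the 9-cycle are exactly the symmetries of a regular 9-gon: the dihedral group D_9, |D_9| = 18.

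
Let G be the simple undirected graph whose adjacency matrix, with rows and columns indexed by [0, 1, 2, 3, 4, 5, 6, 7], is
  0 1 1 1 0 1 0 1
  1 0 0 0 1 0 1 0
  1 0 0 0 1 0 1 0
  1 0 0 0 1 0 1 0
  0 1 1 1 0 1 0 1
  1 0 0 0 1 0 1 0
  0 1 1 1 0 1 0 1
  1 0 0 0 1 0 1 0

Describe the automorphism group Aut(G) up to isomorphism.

The vertices split by degree into {0, 4, 6} (degree 5) and {1, 2, 3, 5, 7} (degree 3); every edge runs between the two parts, so G is the complete bipartite graph K_{3,5}. The parts have unequal sizes, so no automorphism swaps them; each part is permuted independently, giving S_3 × S_5 of order 3!·5! = 720.

S_3 × S_5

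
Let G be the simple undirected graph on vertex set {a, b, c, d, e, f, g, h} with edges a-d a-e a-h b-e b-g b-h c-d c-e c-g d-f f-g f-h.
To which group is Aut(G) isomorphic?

Z_2^3 ⋊ S_3

G is 3-regular and bipartite on 2^3 = 8 vertices with girth 4; it is the hypercube graph Q_3. The symmetry group of the 3-cube is the hyperoctahedral group B_3 = Z_2 ≀ S_3, of order 2^3·3! = 48.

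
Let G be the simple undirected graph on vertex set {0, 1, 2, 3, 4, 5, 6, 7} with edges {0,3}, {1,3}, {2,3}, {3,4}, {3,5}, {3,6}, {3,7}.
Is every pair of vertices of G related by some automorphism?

Vertex 3 is the only vertex of degree 7, so every automorphism fixes it; G is not vertex-transitive.

No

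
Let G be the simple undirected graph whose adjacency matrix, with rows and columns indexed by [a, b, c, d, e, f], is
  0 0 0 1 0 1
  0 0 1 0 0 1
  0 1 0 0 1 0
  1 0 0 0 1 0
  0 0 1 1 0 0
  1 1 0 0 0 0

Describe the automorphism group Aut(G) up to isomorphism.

Every vertex has degree 2 and the graph is connected, so G is the 6-cycle C_6. C_6 has 6 rotations and 6 reflections, so Aut(C_6) ≅ D_6 of order 12.

the dihedral group of order 12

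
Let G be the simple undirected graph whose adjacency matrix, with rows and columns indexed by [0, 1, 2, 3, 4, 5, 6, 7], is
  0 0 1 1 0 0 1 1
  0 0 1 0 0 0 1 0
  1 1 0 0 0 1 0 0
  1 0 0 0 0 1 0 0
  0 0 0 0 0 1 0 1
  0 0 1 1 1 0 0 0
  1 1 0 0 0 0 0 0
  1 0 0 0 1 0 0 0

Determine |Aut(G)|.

The degree sequence is [4, 2, 3, 2, 2, 3, 2, 2]. Checking the degree-preserving permutations of the vertex set shows that none except the identity preserves every edge, so Aut(G) is trivial.

1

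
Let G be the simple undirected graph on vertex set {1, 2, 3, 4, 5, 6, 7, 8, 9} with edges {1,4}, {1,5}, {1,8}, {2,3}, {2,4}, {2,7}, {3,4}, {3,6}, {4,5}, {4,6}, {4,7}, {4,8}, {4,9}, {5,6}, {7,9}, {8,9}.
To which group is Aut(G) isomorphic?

Vertex 4 is the unique vertex of degree 8; the remaining 8 vertices each have degree 3 and induce a cycle, so G is the wheel on 9 vertices with hub 4. Every automorphism fixes the hub and acts on the rim 8-cycle, so Aut(G) ≅ Aut(C_8) = D_8 of order 16.

D_8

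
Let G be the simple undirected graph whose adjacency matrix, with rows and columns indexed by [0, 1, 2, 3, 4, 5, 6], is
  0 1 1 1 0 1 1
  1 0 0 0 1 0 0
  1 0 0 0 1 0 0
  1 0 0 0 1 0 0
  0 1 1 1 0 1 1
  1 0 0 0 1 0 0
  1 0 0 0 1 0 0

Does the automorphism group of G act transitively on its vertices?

Automorphisms preserve degree, but G has vertices of degree 2 and vertices of degree 5; no automorphism maps one to the other, so G is not vertex-transitive.

No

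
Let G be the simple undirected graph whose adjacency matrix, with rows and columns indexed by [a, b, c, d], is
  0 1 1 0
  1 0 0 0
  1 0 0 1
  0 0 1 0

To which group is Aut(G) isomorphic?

Z_2

The degree sequence is [2, 1, 2, 1]; the two degree-1 vertices b and d are the ends of a path, so G = P_4. A path has exactly one nontrivial symmetry — reversal — giving Aut(G) of order 2.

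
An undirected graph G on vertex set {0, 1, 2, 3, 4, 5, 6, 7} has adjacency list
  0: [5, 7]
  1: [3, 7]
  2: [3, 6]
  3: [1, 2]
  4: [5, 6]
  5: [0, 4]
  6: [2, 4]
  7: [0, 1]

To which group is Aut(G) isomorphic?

G is 2-regular and connected on 8 vertices, i.e. the cycle C_8. C_8 has 8 rotations and 8 reflections, so Aut(C_8) ≅ D_8 of order 16.

the dihedral group of order 16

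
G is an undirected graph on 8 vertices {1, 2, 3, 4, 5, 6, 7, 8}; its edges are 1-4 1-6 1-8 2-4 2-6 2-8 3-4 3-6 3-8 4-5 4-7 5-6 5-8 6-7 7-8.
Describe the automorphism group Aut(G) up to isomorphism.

S_5 × S_3

The vertices split by degree into {4, 6, 8} (degree 5) and {1, 2, 3, 5, 7} (degree 3); every edge runs between the two parts, so G is the complete bipartite graph K_{3,5}. Automorphisms preserve the bipartition setwise (since the parts differ in size) and act as S_5 × S_3 within it; |Aut| = 720.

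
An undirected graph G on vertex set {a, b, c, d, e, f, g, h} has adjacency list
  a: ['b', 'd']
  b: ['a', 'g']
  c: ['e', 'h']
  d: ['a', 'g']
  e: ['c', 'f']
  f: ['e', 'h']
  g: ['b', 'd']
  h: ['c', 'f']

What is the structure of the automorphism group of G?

D_4 ≀ Z_2

G has two connected components, {c, e, f, h} and {a, b, d, g}; each is 2-regular, so G = C_4 ⊔ C_4. Aut of a disjoint union of two copies of C_4 is the wreath product D_4 ≀ Z_2, of order 2·8² = 128.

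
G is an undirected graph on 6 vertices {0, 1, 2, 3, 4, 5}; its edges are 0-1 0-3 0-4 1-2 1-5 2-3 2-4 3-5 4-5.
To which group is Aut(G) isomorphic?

S_3 ≀ Z_2

G is 3-regular and bipartite with parts {0, 2, 5} and {1, 3, 4} (each part is independent and every cross-pair is an edge), so G = K_{3,3}. Each part can be permuted independently (S_3 × S_3) and the two equal-size parts can also be swapped, giving (S_3 × S_3) ⋊ Z_2 of order 2·(3!)² = 72.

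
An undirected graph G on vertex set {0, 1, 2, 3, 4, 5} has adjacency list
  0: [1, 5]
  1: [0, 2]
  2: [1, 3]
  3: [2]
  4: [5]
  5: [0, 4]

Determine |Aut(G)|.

The degree sequence is [2, 2, 2, 1, 1, 2]; the two degree-1 vertices 3 and 4 are the ends of a path, so G = P_6. The only nontrivial automorphism of a path is the end-to-end reflection, so Aut(G) ≅ Z_2.

2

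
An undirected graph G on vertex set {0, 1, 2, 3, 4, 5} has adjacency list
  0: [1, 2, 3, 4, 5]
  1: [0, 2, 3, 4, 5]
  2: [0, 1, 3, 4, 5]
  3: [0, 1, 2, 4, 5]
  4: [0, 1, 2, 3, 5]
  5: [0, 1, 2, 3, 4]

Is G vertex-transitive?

Every vertex has degree 5, so G is the complete graph K_6. Any permutation of the 6 vertices preserves K_6, so Aut(K_6) = S_6 of order 6! = 720. Under this action every vertex can be carried to every other, so G is vertex-transitive.

Yes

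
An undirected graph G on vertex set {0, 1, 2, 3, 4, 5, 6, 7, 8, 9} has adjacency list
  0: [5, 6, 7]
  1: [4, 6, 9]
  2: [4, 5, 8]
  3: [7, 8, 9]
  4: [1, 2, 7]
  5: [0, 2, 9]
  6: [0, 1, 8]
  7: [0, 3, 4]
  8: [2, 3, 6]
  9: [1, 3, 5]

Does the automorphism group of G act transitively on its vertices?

Yes

G is 3-regular on 10 vertices with no triangles and no 4-cycles (girth 5): this is the Petersen graph. It is a classical fact that the Petersen graph has automorphism group S_5 (order 120), arising from its description as the Kneser graph K(5,2). Under this action every vertex can be carried to every other, so G is vertex-transitive.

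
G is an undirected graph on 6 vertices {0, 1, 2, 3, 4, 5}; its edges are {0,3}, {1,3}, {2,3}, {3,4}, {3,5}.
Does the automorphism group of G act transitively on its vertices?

Vertex 3 is the only vertex of degree 5, so every automorphism fixes it; G is not vertex-transitive.

No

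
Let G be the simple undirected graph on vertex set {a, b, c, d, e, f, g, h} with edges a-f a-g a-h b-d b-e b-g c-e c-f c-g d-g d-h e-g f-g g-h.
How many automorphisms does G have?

Vertex g is the unique vertex of degree 7; the remaining 7 vertices each have degree 3 and induce a cycle, so G is the wheel on 8 vertices with hub g. With the hub fixed, the remaining symmetry is that of the rim cycle C_7, giving the dihedral group D_7.

14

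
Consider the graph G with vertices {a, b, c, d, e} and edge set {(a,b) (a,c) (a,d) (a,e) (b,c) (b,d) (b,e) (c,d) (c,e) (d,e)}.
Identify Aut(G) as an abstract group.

Every vertex has degree 4, so G is the complete graph K_5. Any permutation of the 5 vertices preserves K_5, so Aut(K_5) = S_5 of order 5! = 120.

S_5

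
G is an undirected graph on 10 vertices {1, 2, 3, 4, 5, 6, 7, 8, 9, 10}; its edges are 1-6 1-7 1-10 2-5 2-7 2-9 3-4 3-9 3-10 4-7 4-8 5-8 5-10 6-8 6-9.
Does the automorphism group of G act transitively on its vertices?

Yes

G is 3-regular on 10 vertices with no triangles and no 4-cycles (girth 5): this is the Petersen graph. Viewing the Petersen graph as the Kneser graph K(5,2) — vertices are 2-subsets of {1,…,5}, edges join disjoint pairs — its automorphisms are exactly the permutations of the 5-element set, so Aut ≅ S_5 of order 120. Under this action every vertex can be carried to every other, so G is vertex-transitive.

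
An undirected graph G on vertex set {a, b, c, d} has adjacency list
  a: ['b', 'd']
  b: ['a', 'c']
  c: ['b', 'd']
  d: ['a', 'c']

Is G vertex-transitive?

G is 2-regular and bipartite on 2^2 = 4 vertices with girth 4; it is the hypercube graph Q_2. Aut(Q_2) consists of the signed permutations of the 2 coordinate axes: 2! permutations times 2^2 sign flips, so |Aut| = 2^2·2! = 8. This group acts transitively on the 4 vertices.

Yes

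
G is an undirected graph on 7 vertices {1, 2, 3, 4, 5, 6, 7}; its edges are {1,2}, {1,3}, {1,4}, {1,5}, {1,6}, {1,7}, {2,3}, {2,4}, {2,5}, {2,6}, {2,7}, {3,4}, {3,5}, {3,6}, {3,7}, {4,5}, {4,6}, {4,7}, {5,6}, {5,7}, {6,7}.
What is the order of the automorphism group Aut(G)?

All 7 vertices are pairwise adjacent: G = K_7. Every bijection on the vertex set is an automorphism of K_7; hence Aut(K_7) ≅ S_7, order 5040.

5040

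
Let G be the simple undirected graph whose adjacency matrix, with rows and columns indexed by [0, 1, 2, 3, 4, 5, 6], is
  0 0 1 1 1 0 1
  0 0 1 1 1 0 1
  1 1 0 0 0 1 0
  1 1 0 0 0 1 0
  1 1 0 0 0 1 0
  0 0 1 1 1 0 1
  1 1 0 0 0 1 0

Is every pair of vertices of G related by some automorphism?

No

Automorphisms preserve degree, but G has vertices of degree 3 and vertices of degree 4; no automorphism maps one to the other, so G is not vertex-transitive.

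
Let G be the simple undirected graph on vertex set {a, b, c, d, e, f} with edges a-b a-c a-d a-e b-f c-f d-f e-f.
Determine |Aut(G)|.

The vertices split by degree into {a, f} (degree 4) and {b, c, d, e} (degree 2); every edge runs between the two parts, so G is the complete bipartite graph K_{2,4}. The parts have unequal sizes, so no automorphism swaps them; each part is permuted independently, giving S_4 × S_2 of order 4!·2! = 48.

48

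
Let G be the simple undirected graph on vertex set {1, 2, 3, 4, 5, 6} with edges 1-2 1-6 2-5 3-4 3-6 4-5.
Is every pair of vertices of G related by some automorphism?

Yes

G is 2-regular and connected on 6 vertices, i.e. the cycle C_6. C_6 has 6 rotations and 6 reflections, so Aut(C_6) ≅ D_6 of order 12. This group acts transitively on the 6 vertices.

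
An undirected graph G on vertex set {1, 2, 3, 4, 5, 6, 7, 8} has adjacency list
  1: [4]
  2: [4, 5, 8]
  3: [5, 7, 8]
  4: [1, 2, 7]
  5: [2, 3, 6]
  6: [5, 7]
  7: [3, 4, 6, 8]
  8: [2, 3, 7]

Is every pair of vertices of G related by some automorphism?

No

Vertex 1 is the only vertex of degree 1, so every automorphism fixes it; G is not vertex-transitive.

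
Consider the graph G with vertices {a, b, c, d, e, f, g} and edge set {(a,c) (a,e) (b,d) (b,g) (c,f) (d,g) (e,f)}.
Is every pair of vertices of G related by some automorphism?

No

G has two connected components, {a, c, e, f} and {b, d, g}; each is 2-regular, so G = C_4 ⊔ C_3. The orbit of a under Aut(G) is {a, c, e, f}, which does not contain b, so G is not vertex-transitive.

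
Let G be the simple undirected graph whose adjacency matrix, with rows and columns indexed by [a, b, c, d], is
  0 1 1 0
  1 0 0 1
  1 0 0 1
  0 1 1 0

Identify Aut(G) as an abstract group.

G is 2-regular and connected on 4 vertices, i.e. the cycle C_4. C_4 has 4 rotations and 4 reflections, so Aut(C_4) ≅ D_4 of order 8.

the dihedral group of order 8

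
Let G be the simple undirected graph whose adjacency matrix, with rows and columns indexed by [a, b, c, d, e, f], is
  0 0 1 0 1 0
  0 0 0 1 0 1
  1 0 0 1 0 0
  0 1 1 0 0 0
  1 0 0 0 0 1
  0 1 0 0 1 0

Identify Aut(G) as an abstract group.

G is 2-regular and connected on 6 vertices, i.e. the cycle C_6. C_6 has 6 rotations and 6 reflections, so Aut(C_6) ≅ D_6 of order 12.

the dihedral group of order 12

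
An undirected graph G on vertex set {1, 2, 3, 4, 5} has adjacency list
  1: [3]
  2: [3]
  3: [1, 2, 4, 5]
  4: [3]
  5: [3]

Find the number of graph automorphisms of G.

24

Vertex 3 has degree 4 and every other vertex has degree 1, so G is the star K_{1,4} with centre 3. The 4 leaves are pairwise interchangeable while the centre is fixed, giving Aut(G) = S_4.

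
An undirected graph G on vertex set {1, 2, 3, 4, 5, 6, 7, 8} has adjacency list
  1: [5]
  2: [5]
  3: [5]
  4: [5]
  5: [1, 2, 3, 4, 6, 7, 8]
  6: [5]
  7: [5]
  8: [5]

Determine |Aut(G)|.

Vertex 5 has degree 7 and every other vertex has degree 1, so G is the star K_{1,7} with centre 5. The 7 leaves are pairwise interchangeable while the centre is fixed, giving Aut(G) = S_7.

5040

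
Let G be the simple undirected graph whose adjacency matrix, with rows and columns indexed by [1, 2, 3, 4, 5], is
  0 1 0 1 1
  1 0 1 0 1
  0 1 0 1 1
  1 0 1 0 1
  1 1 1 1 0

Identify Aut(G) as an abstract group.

Vertex 5 is the unique vertex of degree 4; the remaining 4 vertices each have degree 3 and induce a cycle, so G is the wheel on 5 vertices with hub 5. Every automorphism fixes the hub and acts on the rim 4-cycle, so Aut(G) ≅ Aut(C_4) = D_4 of order 8.

the dihedral group of order 8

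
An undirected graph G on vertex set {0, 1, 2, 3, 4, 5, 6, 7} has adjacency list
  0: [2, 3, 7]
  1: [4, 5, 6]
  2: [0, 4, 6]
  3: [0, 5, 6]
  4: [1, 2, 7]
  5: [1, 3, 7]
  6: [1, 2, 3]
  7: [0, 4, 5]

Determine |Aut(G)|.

G is 3-regular and bipartite on 2^3 = 8 vertices with girth 4; it is the hypercube graph Q_3. The symmetry group of the 3-cube is the hyperoctahedral group B_3 = Z_2 ≀ S_3, of order 2^3·3! = 48.

48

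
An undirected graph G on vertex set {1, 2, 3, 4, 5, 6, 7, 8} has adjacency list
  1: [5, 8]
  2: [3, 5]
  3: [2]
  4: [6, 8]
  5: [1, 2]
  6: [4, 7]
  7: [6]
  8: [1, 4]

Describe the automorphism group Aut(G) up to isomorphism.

the cyclic group of order 2

The degree sequence is [2, 2, 1, 2, 2, 2, 1, 2]; the two degree-1 vertices 3 and 7 are the ends of a path, so G = P_8. A path has exactly one nontrivial symmetry — reversal — giving Aut(G) of order 2.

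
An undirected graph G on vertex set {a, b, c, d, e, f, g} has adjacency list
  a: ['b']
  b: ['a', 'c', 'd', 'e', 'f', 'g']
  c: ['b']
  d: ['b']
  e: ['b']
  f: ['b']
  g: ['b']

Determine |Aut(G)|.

720

Vertex b has degree 6 and every other vertex has degree 1, so G is the star K_{1,6} with centre b. The 6 leaves are pairwise interchangeable while the centre is fixed, giving Aut(G) = S_6.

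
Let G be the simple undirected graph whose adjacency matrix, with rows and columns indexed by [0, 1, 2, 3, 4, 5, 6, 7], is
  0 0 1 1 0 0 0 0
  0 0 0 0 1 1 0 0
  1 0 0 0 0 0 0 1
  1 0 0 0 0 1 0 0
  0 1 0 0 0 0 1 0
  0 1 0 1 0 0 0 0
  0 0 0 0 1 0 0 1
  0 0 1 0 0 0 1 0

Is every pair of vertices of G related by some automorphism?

Every vertex has degree 2 and the graph is connected, so G is the 8-cycle C_8. The automorphisms of the 8-cycle are exactly the symmetries of a regular 8-gon: the dihedral group D_8, |D_8| = 16. This group acts transitively on the 8 vertices.

Yes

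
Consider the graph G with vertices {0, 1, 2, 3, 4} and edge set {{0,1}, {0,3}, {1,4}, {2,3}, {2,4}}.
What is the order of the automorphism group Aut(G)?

10

G is 2-regular and connected on 5 vertices, i.e. the cycle C_5. The automorphisms of the 5-cycle are exactly the symmetries of a regular 5-gon: the dihedral group D_5, |D_5| = 10.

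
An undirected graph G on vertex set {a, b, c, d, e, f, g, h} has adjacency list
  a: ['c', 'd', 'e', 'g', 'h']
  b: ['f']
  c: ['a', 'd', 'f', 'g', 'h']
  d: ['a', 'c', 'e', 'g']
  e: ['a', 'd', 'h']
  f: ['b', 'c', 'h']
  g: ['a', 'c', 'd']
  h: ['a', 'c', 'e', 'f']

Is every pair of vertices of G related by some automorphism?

No

Vertex b is the only vertex of degree 1, so every automorphism fixes it; G is not vertex-transitive.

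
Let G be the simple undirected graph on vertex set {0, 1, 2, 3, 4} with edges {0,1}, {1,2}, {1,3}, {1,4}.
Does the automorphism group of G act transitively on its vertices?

No

Vertex 1 is the only vertex of degree 4, so every automorphism fixes it; G is not vertex-transitive.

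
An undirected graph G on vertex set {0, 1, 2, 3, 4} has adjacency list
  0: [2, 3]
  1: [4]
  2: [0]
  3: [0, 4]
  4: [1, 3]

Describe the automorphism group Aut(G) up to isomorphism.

The degree sequence is [2, 1, 1, 2, 2]; the two degree-1 vertices 1 and 2 are the ends of a path, so G = P_5. The only nontrivial automorphism of a path is the end-to-end reflection, so Aut(G) ≅ Z_2.

Z_2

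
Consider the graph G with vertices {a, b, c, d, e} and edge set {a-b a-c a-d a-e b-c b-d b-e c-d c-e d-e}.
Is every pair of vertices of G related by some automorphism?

Every vertex has degree 4, so G is the complete graph K_5. Any permutation of the 5 vertices preserves K_5, so Aut(K_5) = S_5 of order 5! = 120. This group acts transitively on the 5 vertices.

Yes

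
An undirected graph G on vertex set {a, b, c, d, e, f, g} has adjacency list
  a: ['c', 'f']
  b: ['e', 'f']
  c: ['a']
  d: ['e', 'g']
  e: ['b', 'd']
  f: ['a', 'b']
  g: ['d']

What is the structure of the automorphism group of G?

The degree sequence is [2, 2, 1, 2, 2, 2, 1]; the two degree-1 vertices c and g are the ends of a path, so G = P_7. The only nontrivial automorphism of a path is the end-to-end reflection, so Aut(G) ≅ Z_2.

the cyclic group of order 2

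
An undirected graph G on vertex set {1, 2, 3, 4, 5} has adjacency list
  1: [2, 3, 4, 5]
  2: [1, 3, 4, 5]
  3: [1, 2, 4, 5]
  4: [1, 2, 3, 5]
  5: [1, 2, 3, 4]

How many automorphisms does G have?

120

Every vertex has degree 4, so G is the complete graph K_5. Every bijection on the vertex set is an automorphism of K_5; hence Aut(K_5) ≅ S_5, order 120.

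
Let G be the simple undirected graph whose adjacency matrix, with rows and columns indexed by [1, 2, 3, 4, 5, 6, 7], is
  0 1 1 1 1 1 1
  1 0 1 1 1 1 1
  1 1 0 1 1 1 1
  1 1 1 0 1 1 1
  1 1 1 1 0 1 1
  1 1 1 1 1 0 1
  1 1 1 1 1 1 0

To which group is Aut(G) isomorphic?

Every vertex has degree 6, so G is the complete graph K_7. Any permutation of the 7 vertices preserves K_7, so Aut(K_7) = S_7 of order 7! = 5040.

S_7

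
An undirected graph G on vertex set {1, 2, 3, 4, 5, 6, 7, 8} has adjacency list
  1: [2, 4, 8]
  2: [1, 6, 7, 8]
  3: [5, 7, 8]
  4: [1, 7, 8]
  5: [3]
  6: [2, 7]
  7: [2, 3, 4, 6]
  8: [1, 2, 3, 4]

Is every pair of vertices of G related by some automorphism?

Vertex 5 is the only vertex of degree 1, so every automorphism fixes it; G is not vertex-transitive.

No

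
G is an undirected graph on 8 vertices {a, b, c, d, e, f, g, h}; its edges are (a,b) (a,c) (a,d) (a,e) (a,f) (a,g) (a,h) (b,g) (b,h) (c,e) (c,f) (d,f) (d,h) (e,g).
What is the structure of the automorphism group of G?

Vertex a is the unique vertex of degree 7; the remaining 7 vertices each have degree 3 and induce a cycle, so G is the wheel on 8 vertices with hub a. Every automorphism fixes the hub and acts on the rim 7-cycle, so Aut(G) ≅ Aut(C_7) = D_7 of order 14.

D_7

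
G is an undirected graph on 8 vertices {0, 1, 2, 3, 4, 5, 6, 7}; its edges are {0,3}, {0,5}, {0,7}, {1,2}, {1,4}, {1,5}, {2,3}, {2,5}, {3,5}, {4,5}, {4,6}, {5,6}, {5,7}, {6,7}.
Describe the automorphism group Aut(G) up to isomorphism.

the dihedral group of order 14

Vertex 5 is the unique vertex of degree 7; the remaining 7 vertices each have degree 3 and induce a cycle, so G is the wheel on 8 vertices with hub 5. With the hub fixed, the remaining symmetry is that of the rim cycle C_7, giving the dihedral group D_7.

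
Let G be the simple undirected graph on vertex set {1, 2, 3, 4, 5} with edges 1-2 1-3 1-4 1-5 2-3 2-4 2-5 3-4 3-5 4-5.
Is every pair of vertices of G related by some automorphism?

Yes

All 5 vertices are pairwise adjacent: G = K_5. Every bijection on the vertex set is an automorphism of K_5; hence Aut(K_5) ≅ S_5, order 120. Under this action every vertex can be carried to every other, so G is vertex-transitive.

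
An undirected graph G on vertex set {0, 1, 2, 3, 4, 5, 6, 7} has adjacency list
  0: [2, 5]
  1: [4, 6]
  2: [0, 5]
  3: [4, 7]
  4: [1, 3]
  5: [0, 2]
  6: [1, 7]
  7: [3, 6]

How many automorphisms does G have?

G has two connected components, {1, 3, 4, 6, 7} and {0, 2, 5}; each is 2-regular, so G = C_5 ⊔ C_3. No automorphism exchanges components of different sizes, hence Aut(G) is the direct product D_3 × D_5, order 60.

60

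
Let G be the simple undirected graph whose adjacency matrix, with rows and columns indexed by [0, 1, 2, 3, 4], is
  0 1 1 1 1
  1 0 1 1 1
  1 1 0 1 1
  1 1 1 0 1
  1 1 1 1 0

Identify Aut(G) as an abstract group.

Every vertex has degree 4, so G is the complete graph K_5. Any permutation of the 5 vertices preserves K_5, so Aut(K_5) = S_5 of order 5! = 120.

the symmetric group on 5 letters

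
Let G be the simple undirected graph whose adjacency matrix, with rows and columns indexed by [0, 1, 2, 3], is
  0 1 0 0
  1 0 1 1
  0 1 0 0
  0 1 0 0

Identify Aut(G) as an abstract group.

Vertex 1 has degree 3 and every other vertex has degree 1, so G is the star K_{1,3} with centre 1. The 3 leaves are pairwise interchangeable while the centre is fixed, giving Aut(G) = S_3.

S_3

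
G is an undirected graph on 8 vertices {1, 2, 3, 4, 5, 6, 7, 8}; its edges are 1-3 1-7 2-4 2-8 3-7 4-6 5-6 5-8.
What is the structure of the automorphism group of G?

D_5 × D_3

G has two connected components, {2, 4, 5, 6, 8} and {1, 3, 7}; each is 2-regular, so G = C_5 ⊔ C_3. No automorphism exchanges components of different sizes, hence Aut(G) is the direct product D_5 × D_3, order 60.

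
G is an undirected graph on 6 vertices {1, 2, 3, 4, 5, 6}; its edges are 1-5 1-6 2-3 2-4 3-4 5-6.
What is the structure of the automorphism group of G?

(D_3 × D_3) ⋊ Z_2

G has two connected components, {1, 5, 6} and {2, 3, 4}; each is 2-regular, so G = C_3 ⊔ C_3. Aut of a disjoint union of two copies of C_3 is the wreath product D_3 ≀ Z_2, of order 2·6² = 72.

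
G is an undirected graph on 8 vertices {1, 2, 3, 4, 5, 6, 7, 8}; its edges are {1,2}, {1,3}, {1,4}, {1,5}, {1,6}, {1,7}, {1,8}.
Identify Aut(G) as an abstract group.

the symmetric group on 7 letters

Vertex 1 has degree 7 and every other vertex has degree 1, so G is the star K_{1,7} with centre 1. The 7 leaves are pairwise interchangeable while the centre is fixed, giving Aut(G) = S_7.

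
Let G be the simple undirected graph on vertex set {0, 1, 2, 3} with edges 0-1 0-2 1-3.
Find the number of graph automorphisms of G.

2

The degree sequence is [2, 2, 1, 1]; the two degree-1 vertices 2 and 3 are the ends of a path, so G = P_4. A path has exactly one nontrivial symmetry — reversal — giving Aut(G) of order 2.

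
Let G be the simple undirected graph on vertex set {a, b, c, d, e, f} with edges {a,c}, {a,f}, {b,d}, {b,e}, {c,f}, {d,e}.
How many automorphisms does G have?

72

G has two connected components, {b, d, e} and {a, c, f}; each is 2-regular, so G = C_3 ⊔ C_3. Aut of a disjoint union of two copies of C_3 is the wreath product D_3 ≀ Z_2, of order 2·6² = 72.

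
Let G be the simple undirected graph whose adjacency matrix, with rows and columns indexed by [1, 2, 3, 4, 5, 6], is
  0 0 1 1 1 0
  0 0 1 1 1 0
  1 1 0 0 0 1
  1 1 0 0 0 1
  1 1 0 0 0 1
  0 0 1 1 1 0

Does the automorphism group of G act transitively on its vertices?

Yes

G is 3-regular and bipartite with parts {1, 2, 6} and {3, 4, 5} (each part is independent and every cross-pair is an edge), so G = K_{3,3}. Aut(K_{3,3}) is the wreath product S_3 ≀ Z_2: permute within each part, then optionally swap the parts; |Aut| = 2·(3!)² = 72. Under this action every vertex can be carried to every other, so G is vertex-transitive.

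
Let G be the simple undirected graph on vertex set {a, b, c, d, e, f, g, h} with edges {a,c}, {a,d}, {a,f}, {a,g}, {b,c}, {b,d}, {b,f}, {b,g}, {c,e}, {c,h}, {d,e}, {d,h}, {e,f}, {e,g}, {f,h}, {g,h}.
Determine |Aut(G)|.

1152

G is 4-regular and bipartite with parts {c, d, f, g} and {a, b, e, h} (each part is independent and every cross-pair is an edge), so G = K_{4,4}. Aut(K_{4,4}) is the wreath product S_4 ≀ Z_2: permute within each part, then optionally swap the parts; |Aut| = 2·(4!)² = 1152.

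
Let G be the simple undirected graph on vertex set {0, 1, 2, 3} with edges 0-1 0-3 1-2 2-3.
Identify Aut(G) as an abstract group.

the hyperoctahedral group B_2

G is 2-regular and bipartite on 2^2 = 4 vertices with girth 4; it is the hypercube graph Q_2. Aut(Q_2) consists of the signed permutations of the 2 coordinate axes: 2! permutations times 2^2 sign flips, so |Aut| = 2^2·2! = 8.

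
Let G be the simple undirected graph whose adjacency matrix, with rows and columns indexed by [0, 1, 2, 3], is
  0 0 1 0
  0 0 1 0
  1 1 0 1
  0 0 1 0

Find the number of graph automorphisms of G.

Vertex 2 has degree 3 and every other vertex has degree 1, so G is the star K_{1,3} with centre 2. The 3 leaves are pairwise interchangeable while the centre is fixed, giving Aut(G) = S_3.

6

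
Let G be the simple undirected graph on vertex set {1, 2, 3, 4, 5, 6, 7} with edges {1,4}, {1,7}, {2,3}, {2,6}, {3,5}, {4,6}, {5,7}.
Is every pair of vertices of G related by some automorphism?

Every vertex has degree 2 and the graph is connected, so G is the 7-cycle C_7. C_7 has 7 rotations and 7 reflections, so Aut(C_7) ≅ D_7 of order 14. Under this action every vertex can be carried to every other, so G is vertex-transitive.

Yes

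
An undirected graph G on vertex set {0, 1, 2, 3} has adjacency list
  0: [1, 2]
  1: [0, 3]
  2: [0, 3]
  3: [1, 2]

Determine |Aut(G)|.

8

G is 2-regular and bipartite on 2^2 = 4 vertices with girth 4; it is the hypercube graph Q_2. Aut(Q_2) consists of the signed permutations of the 2 coordinate axes: 2! permutations times 2^2 sign flips, so |Aut| = 2^2·2! = 8.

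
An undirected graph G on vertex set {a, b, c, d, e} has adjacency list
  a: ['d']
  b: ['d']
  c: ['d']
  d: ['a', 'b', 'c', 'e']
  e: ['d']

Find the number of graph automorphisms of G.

24

Vertex d has degree 4 and every other vertex has degree 1, so G is the star K_{1,4} with centre d. The 4 leaves are pairwise interchangeable while the centre is fixed, giving Aut(G) = S_4.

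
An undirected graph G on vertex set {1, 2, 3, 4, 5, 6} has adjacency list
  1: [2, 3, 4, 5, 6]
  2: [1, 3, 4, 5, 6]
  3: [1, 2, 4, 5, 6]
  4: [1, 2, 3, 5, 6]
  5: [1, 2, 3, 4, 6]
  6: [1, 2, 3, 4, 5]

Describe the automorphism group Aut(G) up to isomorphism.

Every vertex has degree 5, so G is the complete graph K_6. Every bijection on the vertex set is an automorphism of K_6; hence Aut(K_6) ≅ S_6, order 720.

S_6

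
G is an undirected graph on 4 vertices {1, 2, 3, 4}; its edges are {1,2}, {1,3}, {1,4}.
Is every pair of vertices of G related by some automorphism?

Vertex 1 is the only vertex of degree 3, so every automorphism fixes it; G is not vertex-transitive.

No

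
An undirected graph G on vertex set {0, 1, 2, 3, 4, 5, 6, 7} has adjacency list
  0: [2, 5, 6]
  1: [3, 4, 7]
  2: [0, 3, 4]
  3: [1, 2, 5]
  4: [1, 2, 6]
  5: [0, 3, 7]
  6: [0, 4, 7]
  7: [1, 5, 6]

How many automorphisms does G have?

G is 3-regular and bipartite on 2^3 = 8 vertices with girth 4; it is the hypercube graph Q_3. Aut(Q_3) consists of the signed permutations of the 3 coordinate axes: 3! permutations times 2^3 sign flips, so |Aut| = 2^3·3! = 48.

48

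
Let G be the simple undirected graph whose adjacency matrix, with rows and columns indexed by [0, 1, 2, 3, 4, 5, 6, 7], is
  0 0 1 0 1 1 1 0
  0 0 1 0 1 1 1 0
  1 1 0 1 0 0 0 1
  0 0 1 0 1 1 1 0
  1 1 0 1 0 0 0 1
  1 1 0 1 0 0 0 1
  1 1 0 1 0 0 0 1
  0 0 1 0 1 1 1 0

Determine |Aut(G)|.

1152

G is 4-regular and bipartite with parts {2, 4, 5, 6} and {0, 1, 3, 7} (each part is independent and every cross-pair is an edge), so G = K_{4,4}. Each part can be permuted independently (S_4 × S_4) and the two equal-size parts can also be swapped, giving (S_4 × S_4) ⋊ Z_2 of order 2·(4!)² = 1152.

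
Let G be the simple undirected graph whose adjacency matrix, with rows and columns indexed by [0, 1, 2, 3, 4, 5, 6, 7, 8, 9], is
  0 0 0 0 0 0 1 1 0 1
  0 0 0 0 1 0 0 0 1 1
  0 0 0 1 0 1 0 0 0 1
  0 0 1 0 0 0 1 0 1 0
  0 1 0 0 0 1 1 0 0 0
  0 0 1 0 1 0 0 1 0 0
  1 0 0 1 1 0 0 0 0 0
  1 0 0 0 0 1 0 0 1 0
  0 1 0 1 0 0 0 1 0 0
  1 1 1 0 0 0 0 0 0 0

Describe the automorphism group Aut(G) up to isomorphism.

G is 3-regular on 10 vertices with no triangles and no 4-cycles (girth 5): this is the Petersen graph. Viewing the Petersen graph as the Kneser graph K(5,2) — vertices are 2-subsets of {1,…,5}, edges join disjoint pairs — its automorphisms are exactly the permutations of the 5-element set, so Aut ≅ S_5 of order 120.

the symmetric group S_5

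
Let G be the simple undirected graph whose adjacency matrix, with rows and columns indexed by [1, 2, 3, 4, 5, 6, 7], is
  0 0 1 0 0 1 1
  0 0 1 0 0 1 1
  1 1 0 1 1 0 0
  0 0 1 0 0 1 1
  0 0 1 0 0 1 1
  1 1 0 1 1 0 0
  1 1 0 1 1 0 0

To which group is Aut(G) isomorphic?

The vertices split by degree into {3, 6, 7} (degree 4) and {1, 2, 4, 5} (degree 3); every edge runs between the two parts, so G is the complete bipartite graph K_{3,4}. Automorphisms preserve the bipartition setwise (since the parts differ in size) and act as S_3 × S_4 within it; |Aut| = 144.

S_3 × S_4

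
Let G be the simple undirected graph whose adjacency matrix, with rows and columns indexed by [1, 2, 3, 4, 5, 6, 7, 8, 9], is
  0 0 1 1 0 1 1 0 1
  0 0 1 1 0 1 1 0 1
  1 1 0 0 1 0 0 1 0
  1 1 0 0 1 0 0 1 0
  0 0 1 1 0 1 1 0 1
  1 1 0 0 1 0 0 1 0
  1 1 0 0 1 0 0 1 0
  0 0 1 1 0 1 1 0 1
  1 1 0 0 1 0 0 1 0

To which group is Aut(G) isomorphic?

The vertices split by degree into {1, 2, 5, 8} (degree 5) and {3, 4, 6, 7, 9} (degree 4); every edge runs between the two parts, so G is the complete bipartite graph K_{4,5}. The parts have unequal sizes, so no automorphism swaps them; each part is permuted independently, giving S_5 × S_4 of order 5!·4! = 2880.

S_5 × S_4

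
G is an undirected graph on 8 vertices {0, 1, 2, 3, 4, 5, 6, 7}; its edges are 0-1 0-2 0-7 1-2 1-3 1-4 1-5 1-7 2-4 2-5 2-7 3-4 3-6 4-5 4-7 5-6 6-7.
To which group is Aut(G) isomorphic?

The degree sequence is [3, 6, 5, 3, 5, 4, 3, 5]. Checking the degree-preserving permutations of the vertex set shows that none except the identity preserves every edge, so Aut(G) is trivial.

1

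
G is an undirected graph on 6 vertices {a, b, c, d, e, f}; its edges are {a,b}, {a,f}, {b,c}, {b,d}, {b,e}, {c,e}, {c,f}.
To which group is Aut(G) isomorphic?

Degrees alone do not determine every vertex (e.g. a and e both have degree 2), but their neighbour-degree multisets differ: N(a) has degrees [2, 4] while N(e) has degrees [3, 4]. Repeating this refinement separates all vertices, so the only automorphism is the identity.

1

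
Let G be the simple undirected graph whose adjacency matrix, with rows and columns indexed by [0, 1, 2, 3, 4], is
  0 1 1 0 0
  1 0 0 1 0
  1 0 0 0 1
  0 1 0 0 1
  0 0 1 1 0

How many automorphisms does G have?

Every vertex has degree 2 and the graph is connected, so G is the 5-cycle C_5. C_5 has 5 rotations and 5 reflections, so Aut(C_5) ≅ D_5 of order 10.

10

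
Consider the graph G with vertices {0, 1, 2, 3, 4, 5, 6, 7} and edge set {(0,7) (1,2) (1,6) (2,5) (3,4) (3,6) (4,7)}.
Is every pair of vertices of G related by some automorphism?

Automorphisms preserve degree, but G has vertices of degree 1 and vertices of degree 2; no automorphism maps one to the other, so G is not vertex-transitive.

No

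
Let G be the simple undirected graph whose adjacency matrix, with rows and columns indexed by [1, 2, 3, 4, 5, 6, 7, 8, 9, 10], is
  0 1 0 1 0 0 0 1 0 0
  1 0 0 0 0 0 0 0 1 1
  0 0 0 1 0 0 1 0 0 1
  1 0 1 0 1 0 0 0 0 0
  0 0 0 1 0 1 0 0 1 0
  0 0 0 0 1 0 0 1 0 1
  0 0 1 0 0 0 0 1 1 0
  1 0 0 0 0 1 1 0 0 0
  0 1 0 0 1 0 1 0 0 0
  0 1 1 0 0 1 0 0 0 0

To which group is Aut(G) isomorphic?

G is 3-regular on 10 vertices with no triangles and no 4-cycles (girth 5): this is the Petersen graph. It is a classical fact that the Petersen graph has automorphism group S_5 (order 120), arising from its description as the Kneser graph K(5,2).

S_5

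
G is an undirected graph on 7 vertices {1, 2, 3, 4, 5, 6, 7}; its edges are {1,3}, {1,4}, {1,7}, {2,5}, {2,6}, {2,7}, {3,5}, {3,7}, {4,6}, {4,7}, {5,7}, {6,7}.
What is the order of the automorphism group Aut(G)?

12

Vertex 7 is the unique vertex of degree 6; the remaining 6 vertices each have degree 3 and induce a cycle, so G is the wheel on 7 vertices with hub 7. With the hub fixed, the remaining symmetry is that of the rim cycle C_6, giving the dihedral group D_6.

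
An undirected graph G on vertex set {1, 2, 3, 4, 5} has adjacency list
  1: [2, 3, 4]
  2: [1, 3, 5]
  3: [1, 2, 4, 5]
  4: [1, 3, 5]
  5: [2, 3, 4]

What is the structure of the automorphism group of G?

Vertex 3 is the unique vertex of degree 4; the remaining 4 vertices each have degree 3 and induce a cycle, so G is the wheel on 5 vertices with hub 3. With the hub fixed, the remaining symmetry is that of the rim cycle C_4, giving the dihedral group D_4.

D_4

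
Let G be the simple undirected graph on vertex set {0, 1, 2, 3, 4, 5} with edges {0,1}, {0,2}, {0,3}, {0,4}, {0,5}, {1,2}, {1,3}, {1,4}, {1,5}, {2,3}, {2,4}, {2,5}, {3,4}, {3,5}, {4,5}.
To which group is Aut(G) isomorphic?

All 6 vertices are pairwise adjacent: G = K_6. Every bijection on the vertex set is an automorphism of K_6; hence Aut(K_6) ≅ S_6, order 720.

S_6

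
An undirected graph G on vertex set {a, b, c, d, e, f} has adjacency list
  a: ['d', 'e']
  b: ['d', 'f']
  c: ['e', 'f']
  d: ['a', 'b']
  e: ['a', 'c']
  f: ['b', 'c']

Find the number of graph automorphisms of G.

12

G is 2-regular and connected on 6 vertices, i.e. the cycle C_6. C_6 has 6 rotations and 6 reflections, so Aut(C_6) ≅ D_6 of order 12.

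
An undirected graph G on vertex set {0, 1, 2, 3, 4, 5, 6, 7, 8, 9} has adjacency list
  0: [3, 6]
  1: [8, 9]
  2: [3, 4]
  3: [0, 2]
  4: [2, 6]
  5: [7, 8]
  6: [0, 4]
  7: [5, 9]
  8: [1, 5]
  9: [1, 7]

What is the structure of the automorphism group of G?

(D_5 × D_5) ⋊ Z_2

G has two connected components, {0, 2, 3, 4, 6} and {1, 5, 7, 8, 9}; each is 2-regular, so G = C_5 ⊔ C_5. Aut of a disjoint union of two copies of C_5 is the wreath product D_5 ≀ Z_2, of order 2·10² = 200.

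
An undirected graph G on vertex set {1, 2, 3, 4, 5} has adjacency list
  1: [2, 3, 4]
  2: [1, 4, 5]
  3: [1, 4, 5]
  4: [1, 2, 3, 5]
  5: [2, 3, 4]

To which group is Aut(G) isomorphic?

Vertex 4 is the unique vertex of degree 4; the remaining 4 vertices each have degree 3 and induce a cycle, so G is the wheel on 5 vertices with hub 4. With the hub fixed, the remaining symmetry is that of the rim cycle C_4, giving the dihedral group D_4.

D_4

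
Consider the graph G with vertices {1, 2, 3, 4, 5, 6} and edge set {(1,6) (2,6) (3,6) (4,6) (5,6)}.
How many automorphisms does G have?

Vertex 6 has degree 5 and every other vertex has degree 1, so G is the star K_{1,5} with centre 6. Any automorphism fixes the centre and permutes the 5 leaves freely, so Aut(G) ≅ S_5 of order 5! = 120.

120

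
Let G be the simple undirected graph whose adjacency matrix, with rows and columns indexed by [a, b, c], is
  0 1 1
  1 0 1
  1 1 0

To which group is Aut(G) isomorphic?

the symmetric group on 3 letters

All 3 vertices are pairwise adjacent: G = K_3. Any permutation of the 3 vertices preserves K_3, so Aut(K_3) = S_3 of order 3! = 6.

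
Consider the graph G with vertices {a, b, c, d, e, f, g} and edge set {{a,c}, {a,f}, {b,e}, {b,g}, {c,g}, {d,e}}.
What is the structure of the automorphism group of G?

the cyclic group of order 2

The degree sequence is [2, 2, 2, 1, 2, 1, 2]; the two degree-1 vertices d and f are the ends of a path, so G = P_7. A path has exactly one nontrivial symmetry — reversal — giving Aut(G) of order 2.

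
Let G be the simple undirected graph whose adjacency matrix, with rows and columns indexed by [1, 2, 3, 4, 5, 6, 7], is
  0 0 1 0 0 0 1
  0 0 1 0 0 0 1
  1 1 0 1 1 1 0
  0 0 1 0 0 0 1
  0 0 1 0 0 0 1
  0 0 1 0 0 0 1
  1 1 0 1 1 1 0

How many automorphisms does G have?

The vertices split by degree into {3, 7} (degree 5) and {1, 2, 4, 5, 6} (degree 2); every edge runs between the two parts, so G is the complete bipartite graph K_{2,5}. Automorphisms preserve the bipartition setwise (since the parts differ in size) and act as S_2 × S_5 within it; |Aut| = 240.

240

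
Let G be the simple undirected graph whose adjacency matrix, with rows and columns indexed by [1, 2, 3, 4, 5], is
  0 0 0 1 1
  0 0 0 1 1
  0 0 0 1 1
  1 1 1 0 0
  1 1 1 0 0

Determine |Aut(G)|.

12

The vertices split by degree into {4, 5} (degree 3) and {1, 2, 3} (degree 2); every edge runs between the two parts, so G is the complete bipartite graph K_{2,3}. Automorphisms preserve the bipartition setwise (since the parts differ in size) and act as S_3 × S_2 within it; |Aut| = 12.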